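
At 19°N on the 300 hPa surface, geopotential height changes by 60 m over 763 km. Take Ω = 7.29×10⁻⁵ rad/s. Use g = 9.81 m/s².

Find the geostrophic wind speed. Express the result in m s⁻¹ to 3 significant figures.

16.3 m s⁻¹

Coriolis parameter at 19°N:
f = 2Ω sin φ = 2 × 7.29×10⁻⁵ × sin 19° = 4.75×10⁻⁵ s⁻¹
Height gradient: |∂Z/∂n| = 60 m / 763000 m = 7.86×10⁻⁵
On a pressure surface, geostrophic balance gives V_g = (g/f)|∂Z/∂n|:
V_g = 9.81 × 7.86×10⁻⁵ / 4.75×10⁻⁵ = 16.3 m/s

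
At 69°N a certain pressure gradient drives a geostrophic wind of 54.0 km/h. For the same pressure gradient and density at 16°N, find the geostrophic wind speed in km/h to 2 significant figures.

180 km/h

With the same pressure gradient and density, V_g ∝ 1/f ∝ 1/sin φ.
V₂ = V₁ · sin φ₁ / sin φ₂ = 54.0 × sin 69° / sin 16°
V₂ = 54.0 × 0.9336/0.2756 = 180 km/h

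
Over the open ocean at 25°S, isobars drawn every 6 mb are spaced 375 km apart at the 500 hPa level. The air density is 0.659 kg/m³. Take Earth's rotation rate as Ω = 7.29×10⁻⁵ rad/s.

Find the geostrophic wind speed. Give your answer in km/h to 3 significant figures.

142 km/h

Coriolis parameter at 25°S:
f = 2Ω sin φ = 2 × 7.29×10⁻⁵ × sin 25° = 6.16×10⁻⁵ s⁻¹
Pressure gradient: |∂P/∂n| = 600 Pa / 375000 m = 1.60×10⁻³ Pa/m
Geostrophic balance (pressure-gradient force = Coriolis force):
V_g = (1/(fρ)) |∂P/∂n| = 1.60×10⁻³ / (6.16×10⁻⁵ × 0.659) = 39.4 m/s
Converting: 39.4 m/s × 3.6 = 142 km/h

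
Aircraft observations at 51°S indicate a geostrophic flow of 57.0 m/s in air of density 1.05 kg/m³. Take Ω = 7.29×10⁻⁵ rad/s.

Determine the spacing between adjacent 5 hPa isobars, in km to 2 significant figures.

74 km

Coriolis parameter at 51°S:
f = 2Ω sin φ = 2 × 7.29×10⁻⁵ × sin 51° = 1.13×10⁻⁴ s⁻¹
Geostrophic balance rearranged: |∂P/∂n| = f ρ V_g
|∂P/∂n| = 1.13×10⁻⁴ × 1.05 × 57.0 = 6.78×10⁻³ Pa/m
Isobar spacing: Δn = ΔP/|∂P/∂n| = 500 Pa / 6.78×10⁻³ Pa/m = 73730 m ≈ 74 km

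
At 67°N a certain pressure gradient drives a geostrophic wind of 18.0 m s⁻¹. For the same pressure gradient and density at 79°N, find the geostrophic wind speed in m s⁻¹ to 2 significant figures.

With the same pressure gradient and density, V_g ∝ 1/f ∝ 1/sin φ.
V₂ = V₁ · sin φ₁ / sin φ₂ = 18.0 × sin 67° / sin 79°
V₂ = 18.0 × 0.9205/0.9816 = 17 m s⁻¹

17 m s⁻¹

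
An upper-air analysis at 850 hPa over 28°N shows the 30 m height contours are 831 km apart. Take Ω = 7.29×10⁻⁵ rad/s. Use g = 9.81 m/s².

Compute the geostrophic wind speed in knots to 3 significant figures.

Coriolis parameter at 28°N:
f = 2Ω sin φ = 2 × 7.29×10⁻⁵ × sin 28° = 6.84×10⁻⁵ s⁻¹
Height gradient: |∂Z/∂n| = 30 m / 831000 m = 3.61×10⁻⁵
On a pressure surface, geostrophic balance gives V_g = (g/f)|∂Z/∂n|:
V_g = 9.81 × 3.61×10⁻⁵ / 6.84×10⁻⁵ = 5.17 m/s
Converting: 5.17 m/s × 1.944 = 10.1 knots

10.1 knots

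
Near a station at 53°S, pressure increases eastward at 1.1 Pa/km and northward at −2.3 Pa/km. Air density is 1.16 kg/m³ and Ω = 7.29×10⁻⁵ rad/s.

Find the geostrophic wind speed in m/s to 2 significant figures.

Coriolis parameter at 53°S:
f = 2Ω sin φ = 2 × 7.29×10⁻⁵ × sin 53° = 1.16×10⁻⁴ s⁻¹
In the Southern Hemisphere f is negative: f = −1.16×10⁻⁴ s⁻¹.
Component geostrophic relations (x east, y north):
u_g = −(1/(fρ)) ∂P/∂y,  v_g = (1/(fρ)) ∂P/∂x
u_g = −(−2.3×10⁻³)/(−1.16×10⁻⁴ × 1.16) = −17.0 m/s;  v_g = (1.1×10⁻³)/(−1.16×10⁻⁴ × 1.16) = −8.14 m/s
|V_g| = √(u_g² + v_g²) = 18.9 m/s

19 m/s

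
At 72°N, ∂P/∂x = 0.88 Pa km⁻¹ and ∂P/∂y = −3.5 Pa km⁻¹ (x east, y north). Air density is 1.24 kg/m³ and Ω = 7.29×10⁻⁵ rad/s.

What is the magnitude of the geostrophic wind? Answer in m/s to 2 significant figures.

21 m/s

Coriolis parameter at 72°N:
f = 2Ω sin φ = 2 × 7.29×10⁻⁵ × sin 72° = 1.39×10⁻⁴ s⁻¹
Component geostrophic relations (x east, y north):
u_g = −(1/(fρ)) ∂P/∂y,  v_g = (1/(fρ)) ∂P/∂x
u_g = −(−3.5×10⁻³)/(1.39×10⁻⁴ × 1.24) = 20.4 m/s;  v_g = (0.88×10⁻³)/(1.39×10⁻⁴ × 1.24) = 5.12 m/s
|V_g| = √(u_g² + v_g²) = 21.0 m/s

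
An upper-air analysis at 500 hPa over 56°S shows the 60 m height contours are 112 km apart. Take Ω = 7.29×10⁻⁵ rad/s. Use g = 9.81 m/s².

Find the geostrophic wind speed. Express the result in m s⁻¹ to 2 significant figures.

43 m s⁻¹

Coriolis parameter at 56°S:
f = 2Ω sin φ = 2 × 7.29×10⁻⁵ × sin 56° = 1.21×10⁻⁴ s⁻¹
Height gradient: |∂Z/∂n| = 60 m / 112000 m = 5.36×10⁻⁴
On a pressure surface, geostrophic balance gives V_g = (g/f)|∂Z/∂n|:
V_g = 9.81 × 5.36×10⁻⁴ / 1.21×10⁻⁴ = 43.5 m/s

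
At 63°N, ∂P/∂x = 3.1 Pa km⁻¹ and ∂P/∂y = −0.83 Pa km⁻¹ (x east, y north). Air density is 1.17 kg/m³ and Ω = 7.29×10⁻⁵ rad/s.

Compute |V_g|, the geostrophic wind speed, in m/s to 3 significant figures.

Coriolis parameter at 63°N:
f = 2Ω sin φ = 2 × 7.29×10⁻⁵ × sin 63° = 1.30×10⁻⁴ s⁻¹
Component geostrophic relations (x east, y north):
u_g = −(1/(fρ)) ∂P/∂y,  v_g = (1/(fρ)) ∂P/∂x
u_g = −(−0.83×10⁻³)/(1.30×10⁻⁴ × 1.17) = 5.46 m/s;  v_g = (3.1×10⁻³)/(1.30×10⁻⁴ × 1.17) = 20.4 m/s
|V_g| = √(u_g² + v_g²) = 21.1 m/s

21.1 m/s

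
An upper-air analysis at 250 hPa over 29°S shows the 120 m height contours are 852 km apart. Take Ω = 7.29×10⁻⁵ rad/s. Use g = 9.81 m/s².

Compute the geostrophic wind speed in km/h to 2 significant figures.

70 km/h

Coriolis parameter at 29°S:
f = 2Ω sin φ = 2 × 7.29×10⁻⁵ × sin 29° = 7.07×10⁻⁵ s⁻¹
Height gradient: |∂Z/∂n| = 120 m / 852000 m = 1.41×10⁻⁴
On a pressure surface, geostrophic balance gives V_g = (g/f)|∂Z/∂n|:
V_g = 9.81 × 1.41×10⁻⁴ / 7.07×10⁻⁵ = 19.5 m/s
Converting: 19.5 m/s × 3.6 = 70 km/h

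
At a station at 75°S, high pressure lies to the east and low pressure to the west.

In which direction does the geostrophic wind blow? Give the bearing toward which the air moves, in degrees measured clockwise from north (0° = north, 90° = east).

180°

The pressure-gradient force points toward the west (bearing 270°).
Geostrophic balance: in the Southern Hemisphere the Coriolis force deflects motion to the left, so the geostrophic wind blows 90° to the left of the pressure-gradient force (low pressure on the right).
Rotating 270° by 90° counterclockwise gives 180° — the wind blows toward the south.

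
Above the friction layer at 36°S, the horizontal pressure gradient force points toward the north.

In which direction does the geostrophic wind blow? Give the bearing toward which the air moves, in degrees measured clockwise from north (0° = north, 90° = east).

270°

The pressure-gradient force points toward the north (bearing 000°).
Geostrophic balance: in the Southern Hemisphere the Coriolis force deflects motion to the left, so the geostrophic wind blows 90° to the left of the pressure-gradient force (low pressure on the right).
Rotating 000° by 90° counterclockwise gives 270° — the wind blows toward the west.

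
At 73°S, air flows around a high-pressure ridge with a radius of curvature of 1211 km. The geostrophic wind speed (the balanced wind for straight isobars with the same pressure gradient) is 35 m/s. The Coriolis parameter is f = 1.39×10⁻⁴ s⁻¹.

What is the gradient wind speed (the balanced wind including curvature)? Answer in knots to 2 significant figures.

96 knots

Around a high, pressure-gradient force acts outward with centrifugal, so Coriolis balances both:
fV = (1/ρ)|∂P/∂n| + V²/R  →  V² − fR·V + fR·V_g = 0
With fR = 1.39×10⁻⁴ × 1211×10³ m = 168 m/s:
V = [fR − √((fR)² − 4 fR V_g)]/2 = [168 − √(168² − 4×168×35)]/2 = 49.6 m/s
Supergeostrophic (V > V_g = 35 m/s), as expected around a high.
Converting: 49.6 m/s × 1.944 = 96 knots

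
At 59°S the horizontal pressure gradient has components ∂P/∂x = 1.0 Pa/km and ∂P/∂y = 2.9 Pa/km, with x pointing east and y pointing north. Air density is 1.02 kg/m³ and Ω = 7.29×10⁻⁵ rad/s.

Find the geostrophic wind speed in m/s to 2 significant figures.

24 m/s

Coriolis parameter at 59°S:
f = 2Ω sin φ = 2 × 7.29×10⁻⁵ × sin 59° = 1.25×10⁻⁴ s⁻¹
In the Southern Hemisphere f is negative: f = −1.25×10⁻⁴ s⁻¹.
Component geostrophic relations (x east, y north):
u_g = −(1/(fρ)) ∂P/∂y,  v_g = (1/(fρ)) ∂P/∂x
u_g = −(2.9×10⁻³)/(−1.25×10⁻⁴ × 1.02) = 22.7 m/s;  v_g = (1.0×10⁻³)/(−1.25×10⁻⁴ × 1.02) = −7.84 m/s
|V_g| = √(u_g² + v_g²) = 24.1 m/s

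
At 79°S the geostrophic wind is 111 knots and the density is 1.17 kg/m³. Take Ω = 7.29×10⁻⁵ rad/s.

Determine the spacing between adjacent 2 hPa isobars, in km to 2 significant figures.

21 km

Coriolis parameter at 79°S:
f = 2Ω sin φ = 2 × 7.29×10⁻⁵ × sin 79° = 1.43×10⁻⁴ s⁻¹
Wind speed in SI: 111 knots = 57.1 m/s
Geostrophic balance rearranged: |∂P/∂n| = f ρ V_g
|∂P/∂n| = 1.43×10⁻⁴ × 1.17 × 57.1 = 9.56×10⁻³ Pa/m
Isobar spacing: Δn = ΔP/|∂P/∂n| = 200 Pa / 9.56×10⁻³ Pa/m = 20916 m ≈ 21 km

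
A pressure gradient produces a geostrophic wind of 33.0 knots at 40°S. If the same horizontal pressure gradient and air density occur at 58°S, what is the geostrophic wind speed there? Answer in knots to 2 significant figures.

With the same pressure gradient and density, V_g ∝ 1/f ∝ 1/sin φ.
V₂ = V₁ · sin φ₁ / sin φ₂ = 33.0 × sin 40° / sin 58°
V₂ = 33.0 × 0.6428/0.8480 = 25 knots

25 knots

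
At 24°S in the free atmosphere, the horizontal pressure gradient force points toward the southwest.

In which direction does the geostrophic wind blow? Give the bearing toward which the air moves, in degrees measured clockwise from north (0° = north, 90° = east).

The pressure-gradient force points toward the southwest (bearing 225°).
Geostrophic balance: in the Southern Hemisphere the Coriolis force deflects motion to the left, so the geostrophic wind blows 90° to the left of the pressure-gradient force (low pressure on the right).
Rotating 225° by 90° counterclockwise gives 135° — the wind blows toward the southeast.

135°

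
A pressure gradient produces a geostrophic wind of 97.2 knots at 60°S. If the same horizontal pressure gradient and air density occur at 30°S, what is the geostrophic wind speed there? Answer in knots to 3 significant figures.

168 knots

With the same pressure gradient and density, V_g ∝ 1/f ∝ 1/sin φ.
V₂ = V₁ · sin φ₁ / sin φ₂ = 97.2 × sin 60° / sin 30°
V₂ = 97.2 × 0.8660/0.5000 = 168 knots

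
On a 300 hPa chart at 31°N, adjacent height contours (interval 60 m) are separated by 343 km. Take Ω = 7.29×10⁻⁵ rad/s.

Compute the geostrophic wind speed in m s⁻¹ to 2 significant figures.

23 m s⁻¹

Coriolis parameter at 31°N:
f = 2Ω sin φ = 2 × 7.29×10⁻⁵ × sin 31° = 7.51×10⁻⁵ s⁻¹
Height gradient: |∂Z/∂n| = 60 m / 343000 m = 1.75×10⁻⁴
On a pressure surface, geostrophic balance gives V_g = (g/f)|∂Z/∂n|:
V_g = 9.81 × 1.75×10⁻⁴ / 7.51×10⁻⁵ = 22.9 m/s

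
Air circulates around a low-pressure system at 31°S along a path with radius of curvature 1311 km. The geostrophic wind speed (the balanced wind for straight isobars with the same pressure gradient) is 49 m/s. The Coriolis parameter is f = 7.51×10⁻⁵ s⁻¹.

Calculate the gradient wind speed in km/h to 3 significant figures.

Around a low, centrifugal force acts outward with Coriolis, so pressure-gradient force balances both:
(1/ρ)|∂P/∂n| = fV + V²/R  →  V² + fR·V − fR·V_g = 0
With fR = 7.51×10⁻⁵ × 1311×10³ m = 98.5 m/s:
V = [−fR + √((fR)² + 4 fR V_g)]/2 = [−98.5 + √(98.5² + 4×98.5×49)]/2 = 35.9 m/s
Subgeostrophic (V < V_g = 49 m/s), as expected around a low.
Converting: 35.9 m/s × 3.6 = 129 km/h

129 km/h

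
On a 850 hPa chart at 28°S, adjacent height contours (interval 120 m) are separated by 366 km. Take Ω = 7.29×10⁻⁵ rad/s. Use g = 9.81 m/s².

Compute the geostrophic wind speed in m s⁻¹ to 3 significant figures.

47.0 m s⁻¹

Coriolis parameter at 28°S:
f = 2Ω sin φ = 2 × 7.29×10⁻⁵ × sin 28° = 6.84×10⁻⁵ s⁻¹
Height gradient: |∂Z/∂n| = 120 m / 366000 m = 3.28×10⁻⁴
On a pressure surface, geostrophic balance gives V_g = (g/f)|∂Z/∂n|:
V_g = 9.81 × 3.28×10⁻⁴ / 6.84×10⁻⁵ = 47.0 m/s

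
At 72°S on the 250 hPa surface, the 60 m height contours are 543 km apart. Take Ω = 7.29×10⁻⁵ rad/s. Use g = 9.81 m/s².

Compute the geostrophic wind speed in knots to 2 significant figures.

Coriolis parameter at 72°S:
f = 2Ω sin φ = 2 × 7.29×10⁻⁵ × sin 72° = 1.39×10⁻⁴ s⁻¹
Height gradient: |∂Z/∂n| = 60 m / 543000 m = 1.10×10⁻⁴
On a pressure surface, geostrophic balance gives V_g = (g/f)|∂Z/∂n|:
V_g = 9.81 × 1.10×10⁻⁴ / 1.39×10⁻⁴ = 7.82 m/s
Converting: 7.82 m/s × 1.944 = 15 knots

15 knots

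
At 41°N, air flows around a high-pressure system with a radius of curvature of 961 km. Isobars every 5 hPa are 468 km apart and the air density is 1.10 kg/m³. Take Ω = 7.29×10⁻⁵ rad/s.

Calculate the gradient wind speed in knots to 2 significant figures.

Coriolis parameter at 41°N:
f = 2Ω sin φ = 2 × 7.29×10⁻⁵ × sin 41° = 9.57×10⁻⁵ s⁻¹
Pressure gradient: |∂P/∂n| = 500 Pa / 468000 m = 1.07×10⁻³ Pa/m
Geostrophic speed: V_g = |∂P/∂n|/(fρ) = 1.07×10⁻³/(9.57×10⁻⁵ × 1.10) = 10.2 m/s
Around a high, pressure-gradient force acts outward with centrifugal, so Coriolis balances both:
fV = (1/ρ)|∂P/∂n| + V²/R  →  V² − fR·V + fR·V_g = 0
With fR = 9.57×10⁻⁵ × 961×10³ m = 91.9 m/s:
V = [fR − √((fR)² − 4 fR V_g)]/2 = [91.9 − √(91.9² − 4×91.9×10.2)]/2 = 11.6 m/s
Supergeostrophic (V > V_g = 10.2 m/s), as expected around a high.
Converting: 11.6 m/s × 1.944 = 23 knots

23 knots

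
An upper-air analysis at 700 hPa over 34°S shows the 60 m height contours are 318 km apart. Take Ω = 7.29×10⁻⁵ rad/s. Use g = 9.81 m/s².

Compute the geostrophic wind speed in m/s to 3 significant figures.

22.7 m/s

Coriolis parameter at 34°S:
f = 2Ω sin φ = 2 × 7.29×10⁻⁵ × sin 34° = 8.15×10⁻⁵ s⁻¹
Height gradient: |∂Z/∂n| = 60 m / 318000 m = 1.89×10⁻⁴
On a pressure surface, geostrophic balance gives V_g = (g/f)|∂Z/∂n|:
V_g = 9.81 × 1.89×10⁻⁴ / 8.15×10⁻⁵ = 22.7 m/s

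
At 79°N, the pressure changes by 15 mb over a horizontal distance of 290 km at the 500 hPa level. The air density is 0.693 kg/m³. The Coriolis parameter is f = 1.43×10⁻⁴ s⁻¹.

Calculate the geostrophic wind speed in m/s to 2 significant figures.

Pressure gradient: |∂P/∂n| = 1500 Pa / 290000 m = 5.17×10⁻³ Pa/m
Geostrophic balance (pressure-gradient force = Coriolis force):
V_g = (1/(fρ)) |∂P/∂n| = 5.17×10⁻³ / (1.43×10⁻⁴ × 0.693) = 52.2 m/s

52 m/s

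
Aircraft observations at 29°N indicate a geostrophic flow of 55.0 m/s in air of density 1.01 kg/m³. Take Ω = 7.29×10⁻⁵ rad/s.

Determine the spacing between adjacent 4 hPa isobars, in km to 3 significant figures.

102 km

Coriolis parameter at 29°N:
f = 2Ω sin φ = 2 × 7.29×10⁻⁵ × sin 29° = 7.07×10⁻⁵ s⁻¹
Geostrophic balance rearranged: |∂P/∂n| = f ρ V_g
|∂P/∂n| = 7.07×10⁻⁵ × 1.01 × 55.0 = 3.93×10⁻³ Pa/m
Isobar spacing: Δn = ΔP/|∂P/∂n| = 400 Pa / 3.93×10⁻³ Pa/m = 101870 m ≈ 102 km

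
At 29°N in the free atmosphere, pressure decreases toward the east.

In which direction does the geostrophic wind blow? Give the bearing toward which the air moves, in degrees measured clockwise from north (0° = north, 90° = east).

180°

The pressure-gradient force points toward the east (bearing 090°).
Geostrophic balance: in the Northern Hemisphere the Coriolis force deflects motion to the right, so the geostrophic wind blows 90° to the right of the pressure-gradient force (low pressure on the left).
Rotating 090° by 90° clockwise gives 180° — the wind blows toward the south.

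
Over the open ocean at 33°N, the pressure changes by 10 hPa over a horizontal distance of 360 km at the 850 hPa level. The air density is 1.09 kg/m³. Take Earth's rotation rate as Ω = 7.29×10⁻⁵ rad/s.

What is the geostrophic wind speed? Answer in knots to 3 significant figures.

Coriolis parameter at 33°N:
f = 2Ω sin φ = 2 × 7.29×10⁻⁵ × sin 33° = 7.94×10⁻⁵ s⁻¹
Pressure gradient: |∂P/∂n| = 1000 Pa / 360000 m = 2.78×10⁻³ Pa/m
Geostrophic balance (pressure-gradient force = Coriolis force):
V_g = (1/(fρ)) |∂P/∂n| = 2.78×10⁻³ / (7.94×10⁻⁵ × 1.09) = 32.1 m/s
Converting: 32.1 m/s × 1.944 = 62.4 knots

62.4 knots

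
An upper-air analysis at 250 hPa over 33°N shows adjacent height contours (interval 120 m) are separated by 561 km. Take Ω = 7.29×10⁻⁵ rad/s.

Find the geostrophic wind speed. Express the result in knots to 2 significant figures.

51 knots

Coriolis parameter at 33°N:
f = 2Ω sin φ = 2 × 7.29×10⁻⁵ × sin 33° = 7.94×10⁻⁵ s⁻¹
Height gradient: |∂Z/∂n| = 120 m / 561000 m = 2.14×10⁻⁴
On a pressure surface, geostrophic balance gives V_g = (g/f)|∂Z/∂n|:
V_g = 9.81 × 2.14×10⁻⁴ / 7.94×10⁻⁵ = 26.4 m/s
Converting: 26.4 m/s × 1.944 = 51 knots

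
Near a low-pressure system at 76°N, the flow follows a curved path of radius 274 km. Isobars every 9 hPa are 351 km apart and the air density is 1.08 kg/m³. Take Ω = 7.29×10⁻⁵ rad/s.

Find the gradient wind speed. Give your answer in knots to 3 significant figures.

Coriolis parameter at 76°N:
f = 2Ω sin φ = 2 × 7.29×10⁻⁵ × sin 76° = 1.41×10⁻⁴ s⁻¹
Pressure gradient: |∂P/∂n| = 900 Pa / 351000 m = 2.56×10⁻³ Pa/m
Geostrophic speed: V_g = |∂P/∂n|/(fρ) = 2.56×10⁻³/(1.41×10⁻⁴ × 1.08) = 16.8 m/s
Around a low, centrifugal force acts outward with Coriolis, so pressure-gradient force balances both:
(1/ρ)|∂P/∂n| = fV + V²/R  →  V² + fR·V − fR·V_g = 0
With fR = 1.41×10⁻⁴ × 274×10³ m = 38.8 m/s:
V = [−fR + √((fR)² + 4 fR V_g)]/2 = [−38.8 + √(38.8² + 4×38.8×16.8)]/2 = 12.7 m/s
Subgeostrophic (V < V_g = 16.8 m/s), as expected around a low.
Converting: 12.7 m/s × 1.944 = 24.6 knots

24.6 knots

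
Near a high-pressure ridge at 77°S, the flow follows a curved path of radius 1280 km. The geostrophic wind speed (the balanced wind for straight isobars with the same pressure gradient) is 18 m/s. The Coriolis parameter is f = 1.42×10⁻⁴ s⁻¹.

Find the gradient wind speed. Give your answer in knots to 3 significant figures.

Around a high, pressure-gradient force acts outward with centrifugal, so Coriolis balances both:
fV = (1/ρ)|∂P/∂n| + V²/R  →  V² − fR·V + fR·V_g = 0
With fR = 1.42×10⁻⁴ × 1280×10³ m = 182 m/s:
V = [fR − √((fR)² − 4 fR V_g)]/2 = [182 − √(182² − 4×182×18)]/2 = 20.3 m/s
Supergeostrophic (V > V_g = 18 m/s), as expected around a high.
Converting: 20.3 m/s × 1.944 = 39.4 knots

39.4 knots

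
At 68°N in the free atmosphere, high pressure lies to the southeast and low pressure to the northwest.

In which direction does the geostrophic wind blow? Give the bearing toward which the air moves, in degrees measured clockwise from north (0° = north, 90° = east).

045°

The pressure-gradient force points toward the northwest (bearing 315°).
Geostrophic balance: in the Northern Hemisphere the Coriolis force deflects motion to the right, so the geostrophic wind blows 90° to the right of the pressure-gradient force (low pressure on the left).
Rotating 315° by 90° clockwise gives 045° — the wind blows toward the northeast.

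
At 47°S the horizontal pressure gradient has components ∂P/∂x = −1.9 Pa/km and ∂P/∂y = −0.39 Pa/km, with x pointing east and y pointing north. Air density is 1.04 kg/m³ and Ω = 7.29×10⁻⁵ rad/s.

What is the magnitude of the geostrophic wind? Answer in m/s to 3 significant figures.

Coriolis parameter at 47°S:
f = 2Ω sin φ = 2 × 7.29×10⁻⁵ × sin 47° = 1.07×10⁻⁴ s⁻¹
In the Southern Hemisphere f is negative: f = −1.07×10⁻⁴ s⁻¹.
Component geostrophic relations (x east, y north):
u_g = −(1/(fρ)) ∂P/∂y,  v_g = (1/(fρ)) ∂P/∂x
u_g = −(−0.39×10⁻³)/(−1.07×10⁻⁴ × 1.04) = −3.52 m/s;  v_g = (−1.9×10⁻³)/(−1.07×10⁻⁴ × 1.04) = 17.1 m/s
|V_g| = √(u_g² + v_g²) = 17.5 m/s

17.5 m/s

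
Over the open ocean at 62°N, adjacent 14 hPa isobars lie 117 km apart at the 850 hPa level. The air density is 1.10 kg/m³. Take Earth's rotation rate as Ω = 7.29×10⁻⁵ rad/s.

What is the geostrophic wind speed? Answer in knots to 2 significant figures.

160 knots

Coriolis parameter at 62°N:
f = 2Ω sin φ = 2 × 7.29×10⁻⁵ × sin 62° = 1.29×10⁻⁴ s⁻¹
Pressure gradient: |∂P/∂n| = 1400 Pa / 117000 m = 1.20×10⁻² Pa/m
Geostrophic balance (pressure-gradient force = Coriolis force):
V_g = (1/(fρ)) |∂P/∂n| = 1.20×10⁻² / (1.29×10⁻⁴ × 1.10) = 84.5 m/s
Converting: 84.5 m/s × 1.944 = 160 knots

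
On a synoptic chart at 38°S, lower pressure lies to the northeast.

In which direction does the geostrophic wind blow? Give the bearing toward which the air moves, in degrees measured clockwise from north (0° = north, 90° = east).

315°

The pressure-gradient force points toward the northeast (bearing 045°).
Geostrophic balance: in the Southern Hemisphere the Coriolis force deflects motion to the left, so the geostrophic wind blows 90° to the left of the pressure-gradient force (low pressure on the right).
Rotating 045° by 90° counterclockwise gives 315° — the wind blows toward the northwest.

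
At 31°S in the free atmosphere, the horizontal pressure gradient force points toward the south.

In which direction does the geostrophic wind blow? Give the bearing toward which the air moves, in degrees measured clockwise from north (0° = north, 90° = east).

090°

The pressure-gradient force points toward the south (bearing 180°).
Geostrophic balance: in the Southern Hemisphere the Coriolis force deflects motion to the left, so the geostrophic wind blows 90° to the left of the pressure-gradient force (low pressure on the right).
Rotating 180° by 90° counterclockwise gives 090° — the wind blows toward the east.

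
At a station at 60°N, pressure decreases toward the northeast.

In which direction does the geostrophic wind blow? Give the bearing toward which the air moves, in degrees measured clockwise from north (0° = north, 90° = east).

The pressure-gradient force points toward the northeast (bearing 045°).
Geostrophic balance: in the Northern Hemisphere the Coriolis force deflects motion to the right, so the geostrophic wind blows 90° to the right of the pressure-gradient force (low pressure on the left).
Rotating 045° by 90° clockwise gives 135° — the wind blows toward the southeast.

135°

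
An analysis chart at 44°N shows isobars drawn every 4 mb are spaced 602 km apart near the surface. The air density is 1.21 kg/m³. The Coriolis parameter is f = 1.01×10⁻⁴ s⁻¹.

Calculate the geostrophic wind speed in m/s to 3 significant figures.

Pressure gradient: |∂P/∂n| = 400 Pa / 602000 m = 6.64×10⁻⁴ Pa/m
Geostrophic balance (pressure-gradient force = Coriolis force):
V_g = (1/(fρ)) |∂P/∂n| = 6.64×10⁻⁴ / (1.01×10⁻⁴ × 1.21) = 5.44 m/s

5.44 m/s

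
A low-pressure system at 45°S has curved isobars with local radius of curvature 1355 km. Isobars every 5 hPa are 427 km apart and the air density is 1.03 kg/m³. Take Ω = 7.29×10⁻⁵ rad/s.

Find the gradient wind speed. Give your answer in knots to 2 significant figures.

Coriolis parameter at 45°S:
f = 2Ω sin φ = 2 × 7.29×10⁻⁵ × sin 45° = 1.03×10⁻⁴ s⁻¹
Pressure gradient: |∂P/∂n| = 500 Pa / 427000 m = 1.17×10⁻³ Pa/m
Geostrophic speed: V_g = |∂P/∂n|/(fρ) = 1.17×10⁻³/(1.03×10⁻⁴ × 1.03) = 11.0 m/s
Around a low, centrifugal force acts outward with Coriolis, so pressure-gradient force balances both:
(1/ρ)|∂P/∂n| = fV + V²/R  →  V² + fR·V − fR·V_g = 0
With fR = 1.03×10⁻⁴ × 1355×10³ m = 140 m/s:
V = [−fR + √((fR)² + 4 fR V_g)]/2 = [−140 + √(140² + 4×140×11)]/2 = 10.3 m/s
Subgeostrophic (V < V_g = 11 m/s), as expected around a low.
Converting: 10.3 m/s × 1.944 = 20 knots

20 knots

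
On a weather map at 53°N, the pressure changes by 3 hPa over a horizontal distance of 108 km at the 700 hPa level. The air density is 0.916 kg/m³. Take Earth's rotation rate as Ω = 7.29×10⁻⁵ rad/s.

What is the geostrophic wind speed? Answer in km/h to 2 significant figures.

94 km/h

Coriolis parameter at 53°N:
f = 2Ω sin φ = 2 × 7.29×10⁻⁵ × sin 53° = 1.16×10⁻⁴ s⁻¹
Pressure gradient: |∂P/∂n| = 300 Pa / 108000 m = 2.78×10⁻³ Pa/m
Geostrophic balance (pressure-gradient force = Coriolis force):
V_g = (1/(fρ)) |∂P/∂n| = 2.78×10⁻³ / (1.16×10⁻⁴ × 0.916) = 26.0 m/s
Converting: 26.0 m/s × 3.6 = 94 km/h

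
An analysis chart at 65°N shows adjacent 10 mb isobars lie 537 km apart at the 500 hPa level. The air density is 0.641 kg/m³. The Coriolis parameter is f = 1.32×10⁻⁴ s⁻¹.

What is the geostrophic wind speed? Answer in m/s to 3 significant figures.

Pressure gradient: |∂P/∂n| = 1000 Pa / 537000 m = 1.86×10⁻³ Pa/m
Geostrophic balance (pressure-gradient force = Coriolis force):
V_g = (1/(fρ)) |∂P/∂n| = 1.86×10⁻³ / (1.32×10⁻⁴ × 0.641) = 22.0 m/s

22.0 m/s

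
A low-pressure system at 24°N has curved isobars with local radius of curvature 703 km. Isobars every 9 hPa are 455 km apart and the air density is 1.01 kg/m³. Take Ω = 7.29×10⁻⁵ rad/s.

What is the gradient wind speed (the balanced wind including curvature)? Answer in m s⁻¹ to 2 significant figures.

Coriolis parameter at 24°N:
f = 2Ω sin φ = 2 × 7.29×10⁻⁵ × sin 24° = 5.93×10⁻⁵ s⁻¹
Pressure gradient: |∂P/∂n| = 900 Pa / 455000 m = 1.98×10⁻³ Pa/m
Geostrophic speed: V_g = |∂P/∂n|/(fρ) = 1.98×10⁻³/(5.93×10⁻⁵ × 1.01) = 33.0 m/s
Around a low, centrifugal force acts outward with Coriolis, so pressure-gradient force balances both:
(1/ρ)|∂P/∂n| = fV + V²/R  →  V² + fR·V − fR·V_g = 0
With fR = 5.93×10⁻⁵ × 703×10³ m = 41.7 m/s:
V = [−fR + √((fR)² + 4 fR V_g)]/2 = [−41.7 + √(41.7² + 4×41.7×33)]/2 = 21.7 m/s
Subgeostrophic (V < V_g = 33 m/s), as expected around a low.

22 m s⁻¹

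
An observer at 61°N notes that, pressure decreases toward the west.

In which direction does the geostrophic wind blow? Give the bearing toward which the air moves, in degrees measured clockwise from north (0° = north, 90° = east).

000°

The pressure-gradient force points toward the west (bearing 270°).
Geostrophic balance: in the Northern Hemisphere the Coriolis force deflects motion to the right, so the geostrophic wind blows 90° to the right of the pressure-gradient force (low pressure on the left).
Rotating 270° by 90° clockwise gives 000° — the wind blows toward the north.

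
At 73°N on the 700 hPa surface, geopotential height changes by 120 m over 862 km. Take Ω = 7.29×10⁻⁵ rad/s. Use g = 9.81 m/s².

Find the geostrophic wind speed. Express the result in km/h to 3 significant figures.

35.3 km/h

Coriolis parameter at 73°N:
f = 2Ω sin φ = 2 × 7.29×10⁻⁵ × sin 73° = 1.39×10⁻⁴ s⁻¹
Height gradient: |∂Z/∂n| = 120 m / 862000 m = 1.39×10⁻⁴
On a pressure surface, geostrophic balance gives V_g = (g/f)|∂Z/∂n|:
V_g = 9.81 × 1.39×10⁻⁴ / 1.39×10⁻⁴ = 9.79 m/s
Converting: 9.79 m/s × 3.6 = 35.3 km/h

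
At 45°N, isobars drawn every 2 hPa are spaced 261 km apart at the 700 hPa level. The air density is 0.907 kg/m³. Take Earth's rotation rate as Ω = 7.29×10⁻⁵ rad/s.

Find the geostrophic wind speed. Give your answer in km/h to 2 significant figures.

30 km/h

Coriolis parameter at 45°N:
f = 2Ω sin φ = 2 × 7.29×10⁻⁵ × sin 45° = 1.03×10⁻⁴ s⁻¹
Pressure gradient: |∂P/∂n| = 200 Pa / 261000 m = 7.66×10⁻⁴ Pa/m
Geostrophic balance (pressure-gradient force = Coriolis force):
V_g = (1/(fρ)) |∂P/∂n| = 7.66×10⁻⁴ / (1.03×10⁻⁴ × 0.907) = 8.19 m/s
Converting: 8.19 m/s × 3.6 = 30 km/h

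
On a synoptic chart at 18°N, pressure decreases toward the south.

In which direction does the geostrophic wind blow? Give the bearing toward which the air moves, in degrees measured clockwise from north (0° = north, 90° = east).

The pressure-gradient force points toward the south (bearing 180°).
Geostrophic balance: in the Northern Hemisphere the Coriolis force deflects motion to the right, so the geostrophic wind blows 90° to the right of the pressure-gradient force (low pressure on the left).
Rotating 180° by 90° clockwise gives 270° — the wind blows toward the west.

270°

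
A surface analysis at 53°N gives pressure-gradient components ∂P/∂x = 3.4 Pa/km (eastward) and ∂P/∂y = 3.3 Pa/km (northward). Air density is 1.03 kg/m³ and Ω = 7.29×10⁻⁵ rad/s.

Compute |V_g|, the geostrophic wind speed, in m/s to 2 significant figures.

Coriolis parameter at 53°N:
f = 2Ω sin φ = 2 × 7.29×10⁻⁵ × sin 53° = 1.16×10⁻⁴ s⁻¹
Component geostrophic relations (x east, y north):
u_g = −(1/(fρ)) ∂P/∂y,  v_g = (1/(fρ)) ∂P/∂x
u_g = −(3.3×10⁻³)/(1.16×10⁻⁴ × 1.03) = −27.5 m/s;  v_g = (3.4×10⁻³)/(1.16×10⁻⁴ × 1.03) = 28.3 m/s
|V_g| = √(u_g² + v_g²) = 39.5 m/s

40 m/s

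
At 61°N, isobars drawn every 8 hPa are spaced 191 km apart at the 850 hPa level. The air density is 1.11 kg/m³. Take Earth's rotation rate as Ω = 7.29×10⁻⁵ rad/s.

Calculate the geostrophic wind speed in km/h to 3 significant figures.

Coriolis parameter at 61°N:
f = 2Ω sin φ = 2 × 7.29×10⁻⁵ × sin 61° = 1.28×10⁻⁴ s⁻¹
Pressure gradient: |∂P/∂n| = 800 Pa / 191000 m = 4.19×10⁻³ Pa/m
Geostrophic balance (pressure-gradient force = Coriolis force):
V_g = (1/(fρ)) |∂P/∂n| = 4.19×10⁻³ / (1.28×10⁻⁴ × 1.11) = 29.6 m/s
Converting: 29.6 m/s × 3.6 = 107 km/h

107 km/h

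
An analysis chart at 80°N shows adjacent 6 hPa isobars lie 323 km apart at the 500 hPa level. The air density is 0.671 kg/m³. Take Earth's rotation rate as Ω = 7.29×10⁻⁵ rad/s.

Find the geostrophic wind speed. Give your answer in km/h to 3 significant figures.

69.4 km/h

Coriolis parameter at 80°N:
f = 2Ω sin φ = 2 × 7.29×10⁻⁵ × sin 80° = 1.44×10⁻⁴ s⁻¹
Pressure gradient: |∂P/∂n| = 600 Pa / 323000 m = 1.86×10⁻³ Pa/m
Geostrophic balance (pressure-gradient force = Coriolis force):
V_g = (1/(fρ)) |∂P/∂n| = 1.86×10⁻³ / (1.44×10⁻⁴ × 0.671) = 19.3 m/s
Converting: 19.3 m/s × 3.6 = 69.4 km/h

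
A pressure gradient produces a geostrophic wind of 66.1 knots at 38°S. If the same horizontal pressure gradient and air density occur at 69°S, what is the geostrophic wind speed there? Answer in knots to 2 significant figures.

44 knots

With the same pressure gradient and density, V_g ∝ 1/f ∝ 1/sin φ.
V₂ = V₁ · sin φ₁ / sin φ₂ = 66.1 × sin 38° / sin 69°
V₂ = 66.1 × 0.6157/0.9336 = 44 knots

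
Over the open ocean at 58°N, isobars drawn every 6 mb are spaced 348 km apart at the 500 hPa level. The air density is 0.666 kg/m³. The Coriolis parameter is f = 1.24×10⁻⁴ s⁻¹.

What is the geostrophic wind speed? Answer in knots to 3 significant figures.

40.6 knots

Pressure gradient: |∂P/∂n| = 600 Pa / 348000 m = 1.72×10⁻³ Pa/m
Geostrophic balance (pressure-gradient force = Coriolis force):
V_g = (1/(fρ)) |∂P/∂n| = 1.72×10⁻³ / (1.24×10⁻⁴ × 0.666) = 20.9 m/s
Converting: 20.9 m/s × 1.944 = 40.6 knots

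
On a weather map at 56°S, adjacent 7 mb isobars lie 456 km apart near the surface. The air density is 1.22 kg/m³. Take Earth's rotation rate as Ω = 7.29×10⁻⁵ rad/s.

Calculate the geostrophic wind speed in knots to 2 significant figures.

20 knots

Coriolis parameter at 56°S:
f = 2Ω sin φ = 2 × 7.29×10⁻⁵ × sin 56° = 1.21×10⁻⁴ s⁻¹
Pressure gradient: |∂P/∂n| = 700 Pa / 456000 m = 1.54×10⁻³ Pa/m
Geostrophic balance (pressure-gradient force = Coriolis force):
V_g = (1/(fρ)) |∂P/∂n| = 1.54×10⁻³ / (1.21×10⁻⁴ × 1.22) = 10.4 m/s
Converting: 10.4 m/s × 1.944 = 20 knots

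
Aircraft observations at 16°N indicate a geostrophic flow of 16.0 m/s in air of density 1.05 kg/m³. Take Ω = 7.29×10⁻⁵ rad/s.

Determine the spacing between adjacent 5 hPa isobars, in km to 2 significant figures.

Coriolis parameter at 16°N:
f = 2Ω sin φ = 2 × 7.29×10⁻⁵ × sin 16° = 4.02×10⁻⁵ s⁻¹
Geostrophic balance rearranged: |∂P/∂n| = f ρ V_g
|∂P/∂n| = 4.02×10⁻⁵ × 1.05 × 16.0 = 6.75×10⁻⁴ Pa/m
Isobar spacing: Δn = ΔP/|∂P/∂n| = 500 Pa / 6.75×10⁻⁴ Pa/m = 740568 m ≈ 740 km

740 km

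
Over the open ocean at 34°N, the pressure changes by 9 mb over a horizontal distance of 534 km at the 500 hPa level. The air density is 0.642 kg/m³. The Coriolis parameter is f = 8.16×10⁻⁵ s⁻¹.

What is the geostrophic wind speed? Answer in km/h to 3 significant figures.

Pressure gradient: |∂P/∂n| = 900 Pa / 534000 m = 1.69×10⁻³ Pa/m
Geostrophic balance (pressure-gradient force = Coriolis force):
V_g = (1/(fρ)) |∂P/∂n| = 1.69×10⁻³ / (8.16×10⁻⁵ × 0.642) = 32.2 m/s
Converting: 32.2 m/s × 3.6 = 116 km/h

116 km/h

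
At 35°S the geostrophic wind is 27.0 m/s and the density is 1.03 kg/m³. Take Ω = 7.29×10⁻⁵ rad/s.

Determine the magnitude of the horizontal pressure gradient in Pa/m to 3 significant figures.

2.33×10⁻³ Pa/m

Coriolis parameter at 35°S:
f = 2Ω sin φ = 2 × 7.29×10⁻⁵ × sin 35° = 8.36×10⁻⁵ s⁻¹
Geostrophic balance rearranged: |∂P/∂n| = f ρ V_g
|∂P/∂n| = 8.36×10⁻⁵ × 1.03 × 27.0 = 2.33×10⁻³ Pa/m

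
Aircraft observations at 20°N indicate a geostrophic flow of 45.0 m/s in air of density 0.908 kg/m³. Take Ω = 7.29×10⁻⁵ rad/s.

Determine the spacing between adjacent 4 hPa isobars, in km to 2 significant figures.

200 km

Coriolis parameter at 20°N:
f = 2Ω sin φ = 2 × 7.29×10⁻⁵ × sin 20° = 4.99×10⁻⁵ s⁻¹
Geostrophic balance rearranged: |∂P/∂n| = f ρ V_g
|∂P/∂n| = 4.99×10⁻⁵ × 0.908 × 45.0 = 2.04×10⁻³ Pa/m
Isobar spacing: Δn = ΔP/|∂P/∂n| = 400 Pa / 2.04×10⁻³ Pa/m = 196315 m ≈ 200 km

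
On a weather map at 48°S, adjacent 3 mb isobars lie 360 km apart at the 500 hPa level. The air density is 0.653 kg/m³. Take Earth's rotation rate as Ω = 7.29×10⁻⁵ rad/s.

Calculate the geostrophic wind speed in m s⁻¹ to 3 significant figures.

11.8 m s⁻¹

Coriolis parameter at 48°S:
f = 2Ω sin φ = 2 × 7.29×10⁻⁵ × sin 48° = 1.08×10⁻⁴ s⁻¹
Pressure gradient: |∂P/∂n| = 300 Pa / 360000 m = 8.33×10⁻⁴ Pa/m
Geostrophic balance (pressure-gradient force = Coriolis force):
V_g = (1/(fρ)) |∂P/∂n| = 8.33×10⁻⁴ / (1.08×10⁻⁴ × 0.653) = 11.8 m/s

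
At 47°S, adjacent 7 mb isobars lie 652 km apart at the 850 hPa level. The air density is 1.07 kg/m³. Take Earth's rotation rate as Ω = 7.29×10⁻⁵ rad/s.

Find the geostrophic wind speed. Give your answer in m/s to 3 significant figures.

9.41 m/s

Coriolis parameter at 47°S:
f = 2Ω sin φ = 2 × 7.29×10⁻⁵ × sin 47° = 1.07×10⁻⁴ s⁻¹
Pressure gradient: |∂P/∂n| = 700 Pa / 652000 m = 1.07×10⁻³ Pa/m
Geostrophic balance (pressure-gradient force = Coriolis force):
V_g = (1/(fρ)) |∂P/∂n| = 1.07×10⁻³ / (1.07×10⁻⁴ × 1.07) = 9.41 m/s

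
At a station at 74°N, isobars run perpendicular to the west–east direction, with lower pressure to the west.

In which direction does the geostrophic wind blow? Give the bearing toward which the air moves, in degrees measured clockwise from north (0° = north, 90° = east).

The pressure-gradient force points toward the west (bearing 270°).
Geostrophic balance: in the Northern Hemisphere the Coriolis force deflects motion to the right, so the geostrophic wind blows 90° to the right of the pressure-gradient force (low pressure on the left).
Rotating 270° by 90° clockwise gives 000° — the wind blows toward the north.

000°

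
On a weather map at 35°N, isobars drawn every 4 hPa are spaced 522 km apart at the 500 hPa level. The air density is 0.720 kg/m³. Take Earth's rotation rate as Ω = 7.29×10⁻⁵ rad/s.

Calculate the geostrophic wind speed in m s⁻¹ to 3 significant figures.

12.7 m s⁻¹

Coriolis parameter at 35°N:
f = 2Ω sin φ = 2 × 7.29×10⁻⁵ × sin 35° = 8.36×10⁻⁵ s⁻¹
Pressure gradient: |∂P/∂n| = 400 Pa / 522000 m = 7.66×10⁻⁴ Pa/m
Geostrophic balance (pressure-gradient force = Coriolis force):
V_g = (1/(fρ)) |∂P/∂n| = 7.66×10⁻⁴ / (8.36×10⁻⁵ × 0.720) = 12.7 m/s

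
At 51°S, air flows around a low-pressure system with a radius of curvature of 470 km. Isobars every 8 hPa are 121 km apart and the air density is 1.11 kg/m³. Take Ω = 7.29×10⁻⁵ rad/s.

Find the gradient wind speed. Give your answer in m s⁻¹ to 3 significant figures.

Coriolis parameter at 51°S:
f = 2Ω sin φ = 2 × 7.29×10⁻⁵ × sin 51° = 1.13×10⁻⁴ s⁻¹
Pressure gradient: |∂P/∂n| = 800 Pa / 121000 m = 6.61×10⁻³ Pa/m
Geostrophic speed: V_g = |∂P/∂n|/(fρ) = 6.61×10⁻³/(1.13×10⁻⁴ × 1.11) = 52.6 m/s
Around a low, centrifugal force acts outward with Coriolis, so pressure-gradient force balances both:
(1/ρ)|∂P/∂n| = fV + V²/R  →  V² + fR·V − fR·V_g = 0
With fR = 1.13×10⁻⁴ × 470×10³ m = 53.3 m/s:
V = [−fR + √((fR)² + 4 fR V_g)]/2 = [−53.3 + √(53.3² + 4×53.3×52.6)]/2 = 32.6 m/s
Subgeostrophic (V < V_g = 52.6 m/s), as expected around a low.

32.6 m s⁻¹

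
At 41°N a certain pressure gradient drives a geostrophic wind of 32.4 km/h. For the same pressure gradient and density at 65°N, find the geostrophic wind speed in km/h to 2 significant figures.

23 km/h

With the same pressure gradient and density, V_g ∝ 1/f ∝ 1/sin φ.
V₂ = V₁ · sin φ₁ / sin φ₂ = 32.4 × sin 41° / sin 65°
V₂ = 32.4 × 0.6561/0.9063 = 23 km/h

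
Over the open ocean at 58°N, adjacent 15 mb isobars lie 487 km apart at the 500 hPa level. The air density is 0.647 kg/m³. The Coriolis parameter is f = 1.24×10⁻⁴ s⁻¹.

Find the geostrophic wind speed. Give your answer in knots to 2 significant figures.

75 knots

Pressure gradient: |∂P/∂n| = 1500 Pa / 487000 m = 3.08×10⁻³ Pa/m
Geostrophic balance (pressure-gradient force = Coriolis force):
V_g = (1/(fρ)) |∂P/∂n| = 3.08×10⁻³ / (1.24×10⁻⁴ × 0.647) = 38.4 m/s
Converting: 38.4 m/s × 1.944 = 75 knots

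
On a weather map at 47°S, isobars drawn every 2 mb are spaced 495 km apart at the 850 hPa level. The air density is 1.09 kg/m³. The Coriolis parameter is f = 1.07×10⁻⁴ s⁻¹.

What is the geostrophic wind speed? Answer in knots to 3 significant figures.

6.73 knots

Pressure gradient: |∂P/∂n| = 200 Pa / 495000 m = 4.04×10⁻⁴ Pa/m
Geostrophic balance (pressure-gradient force = Coriolis force):
V_g = (1/(fρ)) |∂P/∂n| = 4.04×10⁻⁴ / (1.07×10⁻⁴ × 1.09) = 3.46 m/s
Converting: 3.46 m/s × 1.944 = 6.73 knots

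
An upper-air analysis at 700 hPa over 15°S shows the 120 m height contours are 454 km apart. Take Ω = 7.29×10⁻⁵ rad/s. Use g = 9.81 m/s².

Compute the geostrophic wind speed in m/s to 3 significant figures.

Coriolis parameter at 15°S:
f = 2Ω sin φ = 2 × 7.29×10⁻⁵ × sin 15° = 3.77×10⁻⁵ s⁻¹
Height gradient: |∂Z/∂n| = 120 m / 454000 m = 2.64×10⁻⁴
On a pressure surface, geostrophic balance gives V_g = (g/f)|∂Z/∂n|:
V_g = 9.81 × 2.64×10⁻⁴ / 3.77×10⁻⁵ = 68.7 m/s

68.7 m/s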